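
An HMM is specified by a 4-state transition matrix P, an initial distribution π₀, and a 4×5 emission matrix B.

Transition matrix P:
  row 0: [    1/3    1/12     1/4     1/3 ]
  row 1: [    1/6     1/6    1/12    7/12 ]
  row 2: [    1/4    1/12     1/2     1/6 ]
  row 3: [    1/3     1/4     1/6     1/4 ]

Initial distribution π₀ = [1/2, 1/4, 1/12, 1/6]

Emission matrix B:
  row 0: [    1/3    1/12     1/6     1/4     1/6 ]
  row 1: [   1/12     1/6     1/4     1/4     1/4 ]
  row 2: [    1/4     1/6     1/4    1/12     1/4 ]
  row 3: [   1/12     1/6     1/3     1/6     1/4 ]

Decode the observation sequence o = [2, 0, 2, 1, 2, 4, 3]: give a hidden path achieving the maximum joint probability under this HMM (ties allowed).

path = [0, 2, 2, 2, 2, 2, 0]

t=0: δ = [8.333e-02, 6.250e-02, 2.083e-02, 5.556e-02]  (obs o_0=2)
t=1: δ = [9.259e-03, 1.157e-03, 5.208e-03, 3.038e-03]  ψ = [0, 3, 0, 1]  (obs o_1=0)
t=2: δ = [5.144e-04, 1.929e-04, 6.510e-04, 1.029e-03]  ψ = [0, 0, 2, 0]  (obs o_2=2)
t=3: δ = [2.858e-05, 4.287e-05, 5.425e-05, 4.287e-05]  ψ = [3, 3, 2, 3]  (obs o_3=1)
t=4: δ = [2.381e-06, 2.679e-06, 6.782e-06, 8.335e-06]  ψ = [3, 3, 2, 1]  (obs o_4=2)
t=5: δ = [4.631e-07, 5.210e-07, 8.477e-07, 5.210e-07]  ψ = [3, 3, 2, 3]  (obs o_5=4)
t=6: δ = [5.298e-08, 3.256e-08, 3.532e-08, 5.065e-08]  ψ = [2, 3, 2, 1]  (obs o_6=3)
backtrack: best end state = 0; path = [0, 2, 2, 2, 2, 2, 0]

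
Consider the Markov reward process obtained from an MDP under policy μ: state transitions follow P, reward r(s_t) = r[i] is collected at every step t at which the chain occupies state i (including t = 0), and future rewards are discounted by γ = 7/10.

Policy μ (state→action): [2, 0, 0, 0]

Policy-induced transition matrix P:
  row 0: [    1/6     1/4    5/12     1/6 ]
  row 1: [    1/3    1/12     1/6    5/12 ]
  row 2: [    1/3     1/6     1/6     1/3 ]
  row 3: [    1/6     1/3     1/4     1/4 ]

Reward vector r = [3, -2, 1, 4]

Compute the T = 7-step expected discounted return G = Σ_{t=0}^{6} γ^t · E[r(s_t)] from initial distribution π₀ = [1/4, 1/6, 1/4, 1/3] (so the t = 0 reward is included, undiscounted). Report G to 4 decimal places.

G = 5.4517

t=0: π = [0.2500, 0.1667, 0.2500, 0.3333], E[r] = 2.0000, γ^t·E[r] = 2.000000, running G = 2.000000
t=1: π = [0.2361, 0.2292, 0.2569, 0.2778], E[r] = 1.6181, γ^t·E[r] = 1.132639, running G = 3.132639
t=2: π = [0.2477, 0.2135, 0.2488, 0.2899], E[r] = 1.7245, γ^t·E[r] = 0.845023, running G = 3.977662
t=3: π = [0.2437, 0.2178, 0.2527, 0.2857], E[r] = 1.6910, γ^t·E[r] = 0.580020, running G = 4.557682
t=4: π = [0.2451, 0.2164, 0.2514, 0.2871], E[r] = 1.7020, γ^t·E[r] = 0.408662, running G = 4.966344
t=5: π = [0.2446, 0.2169, 0.2519, 0.2866], E[r] = 1.6984, γ^t·E[r] = 0.285448, running G = 5.251791
t=6: π = [0.2448, 0.2167, 0.2517, 0.2868], E[r] = 1.6996, γ^t·E[r] = 0.199957, running G = 5.451748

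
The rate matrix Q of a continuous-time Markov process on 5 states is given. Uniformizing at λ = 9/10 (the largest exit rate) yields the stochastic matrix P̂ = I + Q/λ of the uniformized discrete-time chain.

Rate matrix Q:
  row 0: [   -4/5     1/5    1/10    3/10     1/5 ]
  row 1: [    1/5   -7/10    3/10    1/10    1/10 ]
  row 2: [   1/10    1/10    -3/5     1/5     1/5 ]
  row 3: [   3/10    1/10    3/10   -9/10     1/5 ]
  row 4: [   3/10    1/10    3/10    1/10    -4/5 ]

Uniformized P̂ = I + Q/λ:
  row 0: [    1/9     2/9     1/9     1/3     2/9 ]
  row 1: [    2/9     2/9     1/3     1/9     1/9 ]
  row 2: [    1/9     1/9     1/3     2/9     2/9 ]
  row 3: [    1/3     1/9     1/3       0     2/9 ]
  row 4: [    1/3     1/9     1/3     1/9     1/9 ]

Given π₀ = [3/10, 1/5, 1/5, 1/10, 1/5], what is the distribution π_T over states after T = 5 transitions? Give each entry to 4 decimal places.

π = [0.2066, 0.1509, 0.2873, 0.1703, 0.1849]

t=0: π = [0.3000, 0.2000, 0.2000, 0.1000, 0.2000]
t=1: π = [0.2000, 0.1667, 0.2667, 0.1889, 0.1778]
t=2: π = [0.2111, 0.1519, 0.2889, 0.1642, 0.1840]
t=3: π = [0.2053, 0.1514, 0.2864, 0.1719, 0.1849]
t=4: π = [0.2072, 0.1508, 0.2877, 0.1695, 0.1848]
t=5: π = [0.2066, 0.1509, 0.2873, 0.1703, 0.1849]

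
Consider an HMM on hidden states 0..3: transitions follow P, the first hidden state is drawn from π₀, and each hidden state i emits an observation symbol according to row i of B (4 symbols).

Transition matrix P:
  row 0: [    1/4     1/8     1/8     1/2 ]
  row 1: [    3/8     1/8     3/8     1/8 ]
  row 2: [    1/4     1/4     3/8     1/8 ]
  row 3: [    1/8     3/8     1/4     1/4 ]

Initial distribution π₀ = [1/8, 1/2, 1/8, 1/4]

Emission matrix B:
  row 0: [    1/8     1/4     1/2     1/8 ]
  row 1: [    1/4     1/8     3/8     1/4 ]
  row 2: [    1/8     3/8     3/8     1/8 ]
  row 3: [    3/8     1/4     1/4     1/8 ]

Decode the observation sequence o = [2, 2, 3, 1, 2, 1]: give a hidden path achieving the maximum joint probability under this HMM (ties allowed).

path = [1, 2, 1, 2, 2, 2]

t=0: δ = [6.250e-02, 1.875e-01, 4.688e-02, 6.250e-02]  (obs o_0=2)
t=1: δ = [3.516e-02, 8.789e-03, 2.637e-02, 7.812e-03]  ψ = [1, 1, 1, 0]  (obs o_1=2)
t=2: δ = [1.099e-03, 1.648e-03, 1.236e-03, 2.197e-03]  ψ = [0, 2, 2, 0]  (obs o_2=3)
t=3: δ = [1.545e-04, 1.030e-04, 2.317e-04, 1.373e-04]  ψ = [1, 3, 1, 0]  (obs o_3=1)
t=4: δ = [2.897e-05, 2.173e-05, 3.259e-05, 1.931e-05]  ψ = [2, 2, 2, 0]  (obs o_4=2)
t=5: δ = [2.037e-06, 1.018e-06, 4.583e-06, 3.621e-06]  ψ = [1, 2, 2, 0]  (obs o_5=1)
backtrack: best end state = 2; path = [1, 2, 1, 2, 2, 2]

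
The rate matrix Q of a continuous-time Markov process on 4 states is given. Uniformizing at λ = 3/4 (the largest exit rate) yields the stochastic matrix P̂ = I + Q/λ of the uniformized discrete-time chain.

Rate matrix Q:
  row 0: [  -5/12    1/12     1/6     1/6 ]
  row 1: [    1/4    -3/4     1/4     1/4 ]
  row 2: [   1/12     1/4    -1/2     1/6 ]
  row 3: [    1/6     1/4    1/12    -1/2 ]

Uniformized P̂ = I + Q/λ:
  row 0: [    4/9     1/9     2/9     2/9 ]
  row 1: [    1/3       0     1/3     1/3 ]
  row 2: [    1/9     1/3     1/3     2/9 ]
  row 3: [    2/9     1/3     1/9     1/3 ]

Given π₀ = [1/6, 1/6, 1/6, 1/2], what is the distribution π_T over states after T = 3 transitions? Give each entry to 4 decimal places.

π = [0.2805, 0.2051, 0.2391, 0.2753]

t=0: π = [0.1667, 0.1667, 0.1667, 0.5000]
t=1: π = [0.2593, 0.2407, 0.2037, 0.2963]
t=2: π = [0.2840, 0.1955, 0.2387, 0.2819]
t=3: π = [0.2805, 0.2051, 0.2391, 0.2753]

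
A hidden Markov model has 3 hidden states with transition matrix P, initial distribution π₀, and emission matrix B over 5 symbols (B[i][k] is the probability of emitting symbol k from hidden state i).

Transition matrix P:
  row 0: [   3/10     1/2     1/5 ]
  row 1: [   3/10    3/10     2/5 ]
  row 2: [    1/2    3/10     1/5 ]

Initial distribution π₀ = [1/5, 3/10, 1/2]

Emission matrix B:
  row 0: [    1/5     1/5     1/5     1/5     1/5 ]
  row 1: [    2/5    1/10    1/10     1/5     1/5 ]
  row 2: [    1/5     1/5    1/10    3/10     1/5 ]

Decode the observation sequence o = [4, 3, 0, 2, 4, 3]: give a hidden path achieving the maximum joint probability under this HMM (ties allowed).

path = [2, 0, 1, 0, 1, 2]

t=0: δ = [4.000e-02, 6.000e-02, 1.000e-01]  (obs o_0=4)
t=1: δ = [1.000e-02, 6.000e-03, 7.200e-03]  ψ = [2, 2, 1]  (obs o_1=3)
t=2: δ = [7.200e-04, 2.000e-03, 4.800e-04]  ψ = [2, 0, 1]  (obs o_2=0)
t=3: δ = [1.200e-04, 6.000e-05, 8.000e-05]  ψ = [1, 1, 1]  (obs o_3=2)
t=4: δ = [8.000e-06, 1.200e-05, 4.800e-06]  ψ = [2, 0, 0]  (obs o_4=4)
t=5: δ = [7.200e-07, 8.000e-07, 1.440e-06]  ψ = [1, 0, 1]  (obs o_5=3)
backtrack: best end state = 2; path = [2, 0, 1, 0, 1, 2]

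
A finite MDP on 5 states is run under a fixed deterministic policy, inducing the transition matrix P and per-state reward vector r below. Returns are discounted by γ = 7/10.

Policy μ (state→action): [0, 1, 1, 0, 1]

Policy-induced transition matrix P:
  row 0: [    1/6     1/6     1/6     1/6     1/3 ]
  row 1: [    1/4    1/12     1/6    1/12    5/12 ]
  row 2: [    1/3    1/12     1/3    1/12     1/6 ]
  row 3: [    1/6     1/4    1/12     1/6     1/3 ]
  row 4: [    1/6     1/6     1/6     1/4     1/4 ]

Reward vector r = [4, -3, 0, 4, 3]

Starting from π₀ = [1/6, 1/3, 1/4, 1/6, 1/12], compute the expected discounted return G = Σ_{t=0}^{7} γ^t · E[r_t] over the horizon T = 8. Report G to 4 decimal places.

G = 4.7242

t=0: π = [0.1667, 0.3333, 0.2500, 0.1667, 0.0833], E[r] = 0.5833, γ^t·E[r] = 0.583333, running G = 0.583333
t=1: π = [0.2361, 0.1319, 0.1944, 0.1250, 0.3125], E[r] = 1.9861, γ^t·E[r] = 1.390278, running G = 1.973611
t=2: π = [0.2101, 0.1499, 0.1887, 0.1655, 0.2859], E[r] = 1.9103, γ^t·E[r] = 0.936047, running G = 2.909659
t=3: π = [0.2106, 0.1522, 0.1843, 0.1623, 0.2906], E[r] = 1.9064, γ^t·E[r] = 0.653910, running G = 3.563568
t=4: π = [0.2101, 0.1521, 0.1839, 0.1628, 0.2911], E[r] = 1.9085, γ^t·E[r] = 0.458221, running G = 4.021790
t=5: π = [0.2100, 0.1522, 0.1837, 0.1629, 0.2911], E[r] = 1.9083, γ^t·E[r] = 0.320724, running G = 4.342514
t=6: π = [0.2100, 0.1522, 0.1837, 0.1629, 0.2911], E[r] = 1.9083, γ^t·E[r] = 0.224509, running G = 4.567022
t=7: π = [0.2100, 0.1522, 0.1837, 0.1629, 0.2911], E[r] = 1.9083, γ^t·E[r] = 0.157156, running G = 4.724179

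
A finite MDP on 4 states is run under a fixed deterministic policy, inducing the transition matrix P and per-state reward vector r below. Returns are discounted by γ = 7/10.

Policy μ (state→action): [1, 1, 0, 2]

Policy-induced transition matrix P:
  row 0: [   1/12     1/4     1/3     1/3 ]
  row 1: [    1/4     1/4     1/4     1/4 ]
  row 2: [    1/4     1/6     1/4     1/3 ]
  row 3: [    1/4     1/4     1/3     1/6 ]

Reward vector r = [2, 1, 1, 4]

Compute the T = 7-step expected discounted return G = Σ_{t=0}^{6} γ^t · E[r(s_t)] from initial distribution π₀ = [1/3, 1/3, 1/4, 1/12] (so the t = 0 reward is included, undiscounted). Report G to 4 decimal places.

t=0: π = [0.3333, 0.3333, 0.2500, 0.0833], E[r] = 1.5833, γ^t·E[r] = 1.583333, running G = 1.583333
t=1: π = [0.1944, 0.2292, 0.2847, 0.2917], E[r] = 2.0694, γ^t·E[r] = 1.448611, running G = 3.031944
t=2: π = [0.2176, 0.2263, 0.2905, 0.2656], E[r] = 2.0145, γ^t·E[r] = 0.987089, running G = 4.019034
t=3: π = [0.2137, 0.2258, 0.2903, 0.2702], E[r] = 2.0244, γ^t·E[r] = 0.694353, running G = 4.713387
t=4: π = [0.2144, 0.2258, 0.2903, 0.2695], E[r] = 2.0228, γ^t·E[r] = 0.485681, running G = 5.199068
t=5: π = [0.2143, 0.2258, 0.2903, 0.2696], E[r] = 2.0231, γ^t·E[r] = 0.340018, running G = 5.539086
t=6: π = [0.2143, 0.2258, 0.2903, 0.2696], E[r] = 2.0230, γ^t·E[r] = 0.238008, running G = 5.777094

G = 5.7771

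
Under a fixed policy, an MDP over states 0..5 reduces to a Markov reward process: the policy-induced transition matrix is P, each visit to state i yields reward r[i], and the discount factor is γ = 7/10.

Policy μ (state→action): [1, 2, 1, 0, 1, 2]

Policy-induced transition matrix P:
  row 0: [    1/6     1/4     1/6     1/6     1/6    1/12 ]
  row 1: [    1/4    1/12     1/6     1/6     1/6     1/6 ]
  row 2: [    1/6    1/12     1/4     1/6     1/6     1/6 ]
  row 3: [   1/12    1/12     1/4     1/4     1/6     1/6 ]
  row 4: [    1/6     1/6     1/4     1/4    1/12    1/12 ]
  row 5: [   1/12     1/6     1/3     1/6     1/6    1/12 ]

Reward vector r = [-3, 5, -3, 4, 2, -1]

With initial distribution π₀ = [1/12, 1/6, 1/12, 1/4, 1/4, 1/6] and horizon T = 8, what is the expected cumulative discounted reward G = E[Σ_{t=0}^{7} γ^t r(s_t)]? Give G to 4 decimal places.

t=0: π = [0.0833, 0.1667, 0.0833, 0.2500, 0.2500, 0.1667], E[r] = 1.6667, γ^t·E[r] = 1.666667, running G = 1.666667
t=1: π = [0.1458, 0.1319, 0.2431, 0.2083, 0.1458, 0.1250], E[r] = 0.4931, γ^t·E[r] = 0.345139, running G = 2.011806
t=2: π = [0.1499, 0.1302, 0.2373, 0.1962, 0.1545, 0.1319], E[r] = 0.4514, γ^t·E[r] = 0.221181, running G = 2.232986
t=3: π = [0.1502, 0.1322, 0.2377, 0.1959, 0.1538, 0.1303], E[r] = 0.4583, γ^t·E[r] = 0.157192, running G = 2.390178
t=4: π = [0.1505, 0.1320, 0.2373, 0.1958, 0.1539, 0.1305], E[r] = 0.4572, γ^t·E[r] = 0.109762, running G = 2.499940
t=5: π = [0.1505, 0.1321, 0.2373, 0.1958, 0.1538, 0.1304], E[r] = 0.4576, γ^t·E[r] = 0.076910, running G = 2.576850
t=6: π = [0.1505, 0.1321, 0.2373, 0.1958, 0.1538, 0.1304], E[r] = 0.4576, γ^t·E[r] = 0.053831, running G = 2.630682
t=7: π = [0.1505, 0.1321, 0.2373, 0.1958, 0.1538, 0.1304], E[r] = 0.4576, γ^t·E[r] = 0.037683, running G = 2.668365

G = 2.6684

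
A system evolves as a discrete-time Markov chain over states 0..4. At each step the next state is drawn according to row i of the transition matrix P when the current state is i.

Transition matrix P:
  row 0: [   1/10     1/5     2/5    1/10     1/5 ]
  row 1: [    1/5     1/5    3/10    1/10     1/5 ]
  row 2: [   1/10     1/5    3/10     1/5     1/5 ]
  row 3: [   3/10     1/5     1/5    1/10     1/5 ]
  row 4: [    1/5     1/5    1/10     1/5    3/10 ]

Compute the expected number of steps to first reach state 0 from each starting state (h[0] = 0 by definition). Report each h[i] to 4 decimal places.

h = [0.0000, 5.2483, 5.7159, 4.6767, 5.0808]

First-step conditioning: h[0] = 0; for i ≠ 0, h[i] = 1 + Σ_k P[i][k]·h[k].
  h[1] = 1 + 1/5·h[1] + 3/10·h[2] + 1/10·h[3] + 1/5·h[4]
  h[2] = 1 + 1/5·h[1] + 3/10·h[2] + 1/5·h[3] + 1/5·h[4]
  h[3] = 1 + 1/5·h[1] + 1/5·h[2] + 1/10·h[3] + 1/5·h[4]
  h[4] = 1 + 1/5·h[1] + 1/10·h[2] + 1/5·h[3] + 3/10·h[4]
Solving the 4×4 linear system over states ≠ 0 gives exactly h = [0, 4545/866, 2475/433, 2025/433, 2200/433] (h[0] = 0 is the target).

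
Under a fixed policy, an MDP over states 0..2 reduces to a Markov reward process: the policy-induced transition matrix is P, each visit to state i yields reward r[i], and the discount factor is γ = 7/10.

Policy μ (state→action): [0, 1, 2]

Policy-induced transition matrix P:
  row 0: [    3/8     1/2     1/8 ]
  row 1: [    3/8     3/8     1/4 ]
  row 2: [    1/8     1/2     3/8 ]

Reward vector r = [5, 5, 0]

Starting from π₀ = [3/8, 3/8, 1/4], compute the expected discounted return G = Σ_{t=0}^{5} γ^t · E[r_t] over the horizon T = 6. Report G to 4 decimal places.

t=0: π = [0.3750, 0.3750, 0.2500], E[r] = 3.7500, γ^t·E[r] = 3.750000, running G = 3.750000
t=1: π = [0.3125, 0.4531, 0.2344], E[r] = 3.8281, γ^t·E[r] = 2.679688, running G = 6.429688
t=2: π = [0.3164, 0.4434, 0.2402], E[r] = 3.7988, γ^t·E[r] = 1.861426, running G = 8.291113
t=3: π = [0.3149, 0.4446, 0.2405], E[r] = 3.7976, γ^t·E[r] = 1.302579, running G = 9.593693
t=4: π = [0.3149, 0.4444, 0.2407], E[r] = 3.7965, γ^t·E[r] = 0.911549, running G = 10.505242
t=5: π = [0.3148, 0.4444, 0.2407], E[r] = 3.7964, γ^t·E[r] = 0.638056, running G = 11.143297

G = 11.1433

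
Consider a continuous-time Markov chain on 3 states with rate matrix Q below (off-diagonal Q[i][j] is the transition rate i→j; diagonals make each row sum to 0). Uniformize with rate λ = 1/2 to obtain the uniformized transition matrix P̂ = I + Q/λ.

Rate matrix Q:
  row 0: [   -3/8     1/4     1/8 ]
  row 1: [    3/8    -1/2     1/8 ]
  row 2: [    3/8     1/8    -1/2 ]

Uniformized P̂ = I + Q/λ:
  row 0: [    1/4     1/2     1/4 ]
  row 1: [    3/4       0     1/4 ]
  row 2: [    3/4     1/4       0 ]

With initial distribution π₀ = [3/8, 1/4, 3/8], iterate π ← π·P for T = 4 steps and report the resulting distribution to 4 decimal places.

π = [0.4922, 0.3071, 0.2007]

t=0: π = [0.3750, 0.2500, 0.3750]
t=1: π = [0.5625, 0.2813, 0.1563]
t=2: π = [0.4688, 0.3203, 0.2109]
t=3: π = [0.5156, 0.2871, 0.1973]
t=4: π = [0.4922, 0.3071, 0.2007]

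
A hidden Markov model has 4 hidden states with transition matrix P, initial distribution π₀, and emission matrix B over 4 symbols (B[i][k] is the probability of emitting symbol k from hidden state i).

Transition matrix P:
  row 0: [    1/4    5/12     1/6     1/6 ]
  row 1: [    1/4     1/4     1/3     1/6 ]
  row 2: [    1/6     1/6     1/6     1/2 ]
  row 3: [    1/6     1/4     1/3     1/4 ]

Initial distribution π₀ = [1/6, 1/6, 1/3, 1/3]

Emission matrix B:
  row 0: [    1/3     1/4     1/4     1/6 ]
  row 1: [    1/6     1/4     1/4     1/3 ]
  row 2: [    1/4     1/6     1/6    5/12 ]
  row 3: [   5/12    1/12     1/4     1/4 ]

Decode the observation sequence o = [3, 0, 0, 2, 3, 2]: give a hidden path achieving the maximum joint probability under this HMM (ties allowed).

path = [2, 3, 2, 3, 2, 3]

t=0: δ = [2.778e-02, 5.556e-02, 1.389e-01, 8.333e-02]  (obs o_0=3)
t=1: δ = [7.716e-03, 3.858e-03, 6.944e-03, 2.894e-02]  ψ = [2, 2, 3, 2]  (obs o_1=0)
t=2: δ = [1.608e-03, 1.206e-03, 2.411e-03, 3.014e-03]  ψ = [3, 3, 3, 3]  (obs o_2=0)
t=3: δ = [1.256e-04, 1.884e-04, 1.674e-04, 3.014e-04]  ψ = [3, 3, 3, 2]  (obs o_3=2)
t=4: δ = [8.372e-06, 2.512e-05, 4.186e-05, 2.093e-05]  ψ = [3, 3, 3, 2]  (obs o_4=3)
t=5: δ = [1.744e-06, 1.744e-06, 1.395e-06, 5.233e-06]  ψ = [2, 2, 1, 2]  (obs o_5=2)
backtrack: best end state = 3; path = [2, 3, 2, 3, 2, 3]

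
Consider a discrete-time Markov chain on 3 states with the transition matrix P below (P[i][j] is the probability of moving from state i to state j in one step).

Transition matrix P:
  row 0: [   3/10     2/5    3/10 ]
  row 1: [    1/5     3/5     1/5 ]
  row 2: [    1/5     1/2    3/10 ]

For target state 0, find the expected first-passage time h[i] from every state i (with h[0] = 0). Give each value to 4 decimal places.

First-step conditioning: h[0] = 0; for i ≠ 0, h[i] = 1 + Σ_k P[i][k]·h[k].
  h[1] = 1 + 3/5·h[1] + 1/5·h[2]
  h[2] = 1 + 1/2·h[1] + 3/10·h[2]
Solving the 2×2 linear system over states ≠ 0 gives exactly h = [0, 5, 5] (h[0] = 0 is the target).

h = [0.0000, 5.0000, 5.0000]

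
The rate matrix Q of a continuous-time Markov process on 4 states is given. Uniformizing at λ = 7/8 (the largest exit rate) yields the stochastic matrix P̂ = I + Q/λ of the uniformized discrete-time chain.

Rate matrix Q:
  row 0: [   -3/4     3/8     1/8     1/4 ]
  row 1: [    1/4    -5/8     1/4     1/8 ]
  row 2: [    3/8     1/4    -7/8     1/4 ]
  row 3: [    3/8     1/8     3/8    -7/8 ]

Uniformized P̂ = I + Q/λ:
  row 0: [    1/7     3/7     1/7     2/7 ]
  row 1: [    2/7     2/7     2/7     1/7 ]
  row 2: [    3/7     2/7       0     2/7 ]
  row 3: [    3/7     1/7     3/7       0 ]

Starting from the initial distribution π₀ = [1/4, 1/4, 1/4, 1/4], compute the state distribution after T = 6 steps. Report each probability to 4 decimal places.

t=0: π = [0.2500, 0.2500, 0.2500, 0.2500]
t=1: π = [0.3214, 0.2857, 0.2143, 0.1786]
t=2: π = [0.2959, 0.3061, 0.2041, 0.1939]
t=3: π = [0.3003, 0.3003, 0.2128, 0.1866]
t=4: π = [0.2999, 0.3020, 0.2087, 0.1895]
t=5: π = [0.2998, 0.3015, 0.2103, 0.1884]
t=6: π = [0.2999, 0.3016, 0.2097, 0.1888]

π = [0.2999, 0.3016, 0.2097, 0.1888]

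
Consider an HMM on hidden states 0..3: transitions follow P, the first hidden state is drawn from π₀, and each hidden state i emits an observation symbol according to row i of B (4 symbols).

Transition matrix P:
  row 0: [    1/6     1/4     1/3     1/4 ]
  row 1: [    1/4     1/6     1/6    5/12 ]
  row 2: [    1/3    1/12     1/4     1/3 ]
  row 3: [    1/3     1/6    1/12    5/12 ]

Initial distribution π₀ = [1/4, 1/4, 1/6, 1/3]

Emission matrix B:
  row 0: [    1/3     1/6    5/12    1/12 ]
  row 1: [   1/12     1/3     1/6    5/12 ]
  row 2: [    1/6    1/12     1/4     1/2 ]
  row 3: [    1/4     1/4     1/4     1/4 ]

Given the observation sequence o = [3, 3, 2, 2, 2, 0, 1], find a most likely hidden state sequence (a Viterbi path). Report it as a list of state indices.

path = [1, 3, 3, 3, 3, 3, 3]

t=0: δ = [2.083e-02, 1.042e-01, 8.333e-02, 8.333e-02]  (obs o_0=3)
t=1: δ = [2.315e-03, 7.234e-03, 1.042e-02, 1.085e-02]  ψ = [2, 1, 2, 1]  (obs o_1=3)
t=2: δ = [1.507e-03, 3.014e-04, 6.510e-04, 1.130e-03]  ψ = [3, 3, 2, 3]  (obs o_2=2)
t=3: δ = [1.570e-04, 6.279e-05, 1.256e-04, 1.177e-04]  ψ = [3, 0, 0, 3]  (obs o_3=2)
t=4: δ = [1.744e-05, 6.541e-06, 1.308e-05, 1.226e-05]  ψ = [2, 0, 0, 3]  (obs o_4=2)
t=5: δ = [1.454e-06, 3.634e-07, 9.690e-07, 1.278e-06]  ψ = [2, 0, 0, 3]  (obs o_5=0)
t=6: δ = [7.097e-08, 1.211e-07, 4.038e-08, 1.331e-07]  ψ = [3, 0, 0, 3]  (obs o_6=1)
backtrack: best end state = 3; path = [1, 3, 3, 3, 3, 3, 3]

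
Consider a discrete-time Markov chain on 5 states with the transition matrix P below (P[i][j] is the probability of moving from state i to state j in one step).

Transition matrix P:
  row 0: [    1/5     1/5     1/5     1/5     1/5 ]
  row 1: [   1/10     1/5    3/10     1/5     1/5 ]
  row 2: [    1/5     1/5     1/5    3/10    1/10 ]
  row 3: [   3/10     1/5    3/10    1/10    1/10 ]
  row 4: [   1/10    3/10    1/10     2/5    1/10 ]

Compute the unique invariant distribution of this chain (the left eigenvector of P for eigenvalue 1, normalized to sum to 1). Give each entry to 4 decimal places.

Balance equations π_j = Σ_i π_i·P[i][j]:
  π_0 = 1/5·π_0 + 1/10·π_1 + 1/5·π_2 + 3/10·π_3 + 1/10·π_4
  π_1 = 1/5·π_0 + 1/5·π_1 + 1/5·π_2 + 1/5·π_3 + 3/10·π_4
  π_2 = 1/5·π_0 + 3/10·π_1 + 1/5·π_2 + 3/10·π_3 + 1/10·π_4
  π_3 = 1/5·π_0 + 1/5·π_1 + 3/10·π_2 + 1/10·π_3 + 2/5·π_4
  normalize: π_0 + π_1 + π_2 + π_3 + π_4 = 1
Solving the linear system gives exactly π = [378/2017, 1295/6051, 1393/6051, 1381/6051, 848/6051].

π = [0.1874, 0.2140, 0.2302, 0.2282, 0.1401]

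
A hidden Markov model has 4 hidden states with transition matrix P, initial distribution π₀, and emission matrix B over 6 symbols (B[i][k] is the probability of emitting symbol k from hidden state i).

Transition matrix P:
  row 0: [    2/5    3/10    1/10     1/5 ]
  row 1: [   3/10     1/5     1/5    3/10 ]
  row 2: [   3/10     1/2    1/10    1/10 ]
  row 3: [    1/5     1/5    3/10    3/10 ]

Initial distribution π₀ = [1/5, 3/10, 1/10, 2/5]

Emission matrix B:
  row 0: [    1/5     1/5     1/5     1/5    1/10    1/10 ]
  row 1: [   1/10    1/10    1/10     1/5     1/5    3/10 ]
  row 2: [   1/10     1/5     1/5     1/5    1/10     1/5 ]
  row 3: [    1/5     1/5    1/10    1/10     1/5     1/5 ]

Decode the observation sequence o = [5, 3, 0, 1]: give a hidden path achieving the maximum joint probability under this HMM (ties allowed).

t=0: δ = [2.000e-02, 9.000e-02, 2.000e-02, 8.000e-02]  (obs o_0=5)
t=1: δ = [5.400e-03, 3.600e-03, 4.800e-03, 2.700e-03]  ψ = [1, 1, 3, 1]  (obs o_1=3)
t=2: δ = [4.320e-04, 2.400e-04, 8.100e-05, 2.160e-04]  ψ = [0, 2, 3, 0]  (obs o_2=0)
t=3: δ = [3.456e-05, 1.296e-05, 1.296e-05, 1.728e-05]  ψ = [0, 0, 3, 0]  (obs o_3=1)
backtrack: best end state = 0; path = [1, 0, 0, 0]

path = [1, 0, 0, 0]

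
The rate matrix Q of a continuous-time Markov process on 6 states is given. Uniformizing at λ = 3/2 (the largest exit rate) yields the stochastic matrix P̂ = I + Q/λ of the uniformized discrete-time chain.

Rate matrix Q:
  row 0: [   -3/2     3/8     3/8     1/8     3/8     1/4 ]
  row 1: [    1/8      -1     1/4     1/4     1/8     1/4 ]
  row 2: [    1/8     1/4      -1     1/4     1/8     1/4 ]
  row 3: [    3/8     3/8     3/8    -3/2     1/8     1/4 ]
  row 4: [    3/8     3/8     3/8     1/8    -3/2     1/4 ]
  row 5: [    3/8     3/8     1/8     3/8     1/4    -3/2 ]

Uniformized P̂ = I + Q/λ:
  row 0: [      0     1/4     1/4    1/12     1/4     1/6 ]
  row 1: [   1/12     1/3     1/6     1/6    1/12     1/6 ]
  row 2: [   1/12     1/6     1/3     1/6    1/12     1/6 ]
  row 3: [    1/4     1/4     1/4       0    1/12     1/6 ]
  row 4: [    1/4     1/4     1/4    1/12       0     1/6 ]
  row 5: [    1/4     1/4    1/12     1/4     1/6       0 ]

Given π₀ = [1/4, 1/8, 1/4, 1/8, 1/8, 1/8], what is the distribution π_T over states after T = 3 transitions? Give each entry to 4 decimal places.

π = [0.1360, 0.2520, 0.2242, 0.1353, 0.1095, 0.1429]

t=0: π = [0.2500, 0.1250, 0.2500, 0.1250, 0.1250, 0.1250]
t=1: π = [0.1250, 0.2396, 0.2396, 0.1250, 0.1250, 0.1458]
t=2: π = [0.1389, 0.2500, 0.2257, 0.1372, 0.1059, 0.1424]
t=3: π = [0.1360, 0.2520, 0.2242, 0.1353, 0.1095, 0.1429]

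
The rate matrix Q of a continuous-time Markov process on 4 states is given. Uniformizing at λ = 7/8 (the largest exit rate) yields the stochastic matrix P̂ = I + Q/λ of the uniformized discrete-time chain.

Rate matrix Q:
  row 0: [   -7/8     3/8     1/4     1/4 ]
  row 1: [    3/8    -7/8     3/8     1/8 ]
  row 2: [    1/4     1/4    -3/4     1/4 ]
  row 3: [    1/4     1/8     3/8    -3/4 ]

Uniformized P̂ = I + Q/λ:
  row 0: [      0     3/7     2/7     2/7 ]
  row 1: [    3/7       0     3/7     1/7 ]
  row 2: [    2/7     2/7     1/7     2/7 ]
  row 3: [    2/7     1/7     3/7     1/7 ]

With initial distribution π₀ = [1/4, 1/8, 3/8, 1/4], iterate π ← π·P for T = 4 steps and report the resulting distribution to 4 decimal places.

π = [0.2490, 0.2228, 0.3074, 0.2208]

t=0: π = [0.2500, 0.1250, 0.3750, 0.2500]
t=1: π = [0.2321, 0.2500, 0.2857, 0.2321]
t=2: π = [0.2551, 0.2143, 0.3138, 0.2168]
t=3: π = [0.2434, 0.2300, 0.3025, 0.2241]
t=4: π = [0.2490, 0.2228, 0.3074, 0.2208]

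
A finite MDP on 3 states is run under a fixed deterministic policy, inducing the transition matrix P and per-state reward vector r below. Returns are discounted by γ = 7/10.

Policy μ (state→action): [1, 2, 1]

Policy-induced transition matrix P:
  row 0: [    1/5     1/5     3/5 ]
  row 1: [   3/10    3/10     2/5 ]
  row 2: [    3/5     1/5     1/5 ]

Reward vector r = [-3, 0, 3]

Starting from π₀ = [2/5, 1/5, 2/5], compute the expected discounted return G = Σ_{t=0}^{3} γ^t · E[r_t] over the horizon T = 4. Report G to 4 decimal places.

G = 0.0797

t=0: π = [0.4000, 0.2000, 0.4000], E[r] = 0.0000, γ^t·E[r] = 0.000000, running G = 0.000000
t=1: π = [0.3800, 0.2200, 0.4000], E[r] = 0.0600, γ^t·E[r] = 0.042000, running G = 0.042000
t=2: π = [0.3820, 0.2220, 0.3960], E[r] = 0.0420, γ^t·E[r] = 0.020580, running G = 0.062580
t=3: π = [0.3806, 0.2222, 0.3972], E[r] = 0.0498, γ^t·E[r] = 0.017081, running G = 0.079661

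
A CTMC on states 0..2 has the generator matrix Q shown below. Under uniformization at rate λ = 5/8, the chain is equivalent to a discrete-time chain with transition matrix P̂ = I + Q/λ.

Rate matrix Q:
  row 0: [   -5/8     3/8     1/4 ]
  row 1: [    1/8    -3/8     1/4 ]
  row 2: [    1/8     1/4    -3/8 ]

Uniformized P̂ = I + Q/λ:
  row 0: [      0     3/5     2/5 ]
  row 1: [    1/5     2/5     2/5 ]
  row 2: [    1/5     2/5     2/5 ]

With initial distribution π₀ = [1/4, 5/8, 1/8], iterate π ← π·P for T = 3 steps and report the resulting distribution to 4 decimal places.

t=0: π = [0.2500, 0.6250, 0.1250]
t=1: π = [0.1500, 0.4500, 0.4000]
t=2: π = [0.1700, 0.4300, 0.4000]
t=3: π = [0.1660, 0.4340, 0.4000]

π = [0.1660, 0.4340, 0.4000]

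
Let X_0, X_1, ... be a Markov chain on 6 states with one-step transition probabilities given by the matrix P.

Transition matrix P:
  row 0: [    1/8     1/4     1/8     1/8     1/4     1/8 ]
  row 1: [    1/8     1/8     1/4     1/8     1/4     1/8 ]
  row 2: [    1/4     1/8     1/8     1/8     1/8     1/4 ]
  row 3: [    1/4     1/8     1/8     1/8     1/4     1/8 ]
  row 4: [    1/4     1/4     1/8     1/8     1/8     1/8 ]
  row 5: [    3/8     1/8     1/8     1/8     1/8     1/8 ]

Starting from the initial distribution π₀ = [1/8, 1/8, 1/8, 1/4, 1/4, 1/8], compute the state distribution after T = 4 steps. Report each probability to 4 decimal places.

t=0: π = [0.1250, 0.1250, 0.1250, 0.2500, 0.2500, 0.1250]
t=1: π = [0.2344, 0.1719, 0.1406, 0.1250, 0.1875, 0.1406]
t=2: π = [0.2168, 0.1777, 0.1465, 0.1250, 0.1914, 0.1426]
t=3: π = [0.2185, 0.1760, 0.1472, 0.1250, 0.1899, 0.1433]
t=4: π = [0.2186, 0.1761, 0.1470, 0.1250, 0.1899, 0.1434]

π = [0.2186, 0.1761, 0.1470, 0.1250, 0.1899, 0.1434]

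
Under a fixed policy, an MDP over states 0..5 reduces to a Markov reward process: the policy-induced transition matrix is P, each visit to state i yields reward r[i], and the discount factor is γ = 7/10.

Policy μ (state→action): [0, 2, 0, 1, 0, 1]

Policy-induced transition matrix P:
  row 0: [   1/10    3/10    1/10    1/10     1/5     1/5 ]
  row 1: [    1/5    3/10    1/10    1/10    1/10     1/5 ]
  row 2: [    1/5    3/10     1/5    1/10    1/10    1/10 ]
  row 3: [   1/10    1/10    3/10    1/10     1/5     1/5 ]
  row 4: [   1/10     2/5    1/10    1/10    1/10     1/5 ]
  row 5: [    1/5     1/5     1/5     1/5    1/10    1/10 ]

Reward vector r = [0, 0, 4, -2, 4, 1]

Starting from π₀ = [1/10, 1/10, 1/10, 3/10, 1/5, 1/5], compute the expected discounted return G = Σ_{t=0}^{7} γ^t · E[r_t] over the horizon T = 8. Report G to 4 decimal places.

t=0: π = [0.1000, 0.1000, 0.1000, 0.3000, 0.2000, 0.2000], E[r] = 0.8000, γ^t·E[r] = 0.800000, running G = 0.800000
t=1: π = [0.1400, 0.2400, 0.1900, 0.1200, 0.1400, 0.1700], E[r] = 1.2500, γ^t·E[r] = 0.875000, running G = 1.675000
t=2: π = [0.1600, 0.2730, 0.1600, 0.1170, 0.1260, 0.1640], E[r] = 1.0740, γ^t·E[r] = 0.526260, running G = 2.201260
t=3: π = [0.1597, 0.2728, 0.1558, 0.1164, 0.1277, 0.1676], E[r] = 1.0688, γ^t·E[r] = 0.366598, running G = 2.567858
t=4: π = [0.1596, 0.2727, 0.1556, 0.1168, 0.1276, 0.1677], E[r] = 1.0671, γ^t·E[r] = 0.256201, running G = 2.824060
t=5: π = [0.1596, 0.2726, 0.1557, 0.1168, 0.1276, 0.1677], E[r] = 1.0674, γ^t·E[r] = 0.179400, running G = 3.003459
t=6: π = [0.1596, 0.2726, 0.1557, 0.1168, 0.1276, 0.1677], E[r] = 1.0674, γ^t·E[r] = 0.125582, running G = 3.129042
t=7: π = [0.1596, 0.2726, 0.1557, 0.1168, 0.1276, 0.1677], E[r] = 1.0674, γ^t·E[r] = 0.087908, running G = 3.216949

G = 3.2169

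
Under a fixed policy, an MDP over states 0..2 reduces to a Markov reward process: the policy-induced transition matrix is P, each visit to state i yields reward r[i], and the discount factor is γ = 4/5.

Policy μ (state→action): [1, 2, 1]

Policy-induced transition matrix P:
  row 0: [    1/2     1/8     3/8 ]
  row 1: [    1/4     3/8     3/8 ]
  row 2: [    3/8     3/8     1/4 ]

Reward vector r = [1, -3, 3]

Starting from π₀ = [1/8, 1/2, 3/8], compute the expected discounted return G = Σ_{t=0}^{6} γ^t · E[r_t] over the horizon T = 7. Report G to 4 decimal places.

t=0: π = [0.1250, 0.5000, 0.3750], E[r] = -0.2500, γ^t·E[r] = -0.250000, running G = -0.250000
t=1: π = [0.3281, 0.3438, 0.3281], E[r] = 0.2813, γ^t·E[r] = 0.225000, running G = -0.025000
t=2: π = [0.3730, 0.2930, 0.3340], E[r] = 0.4961, γ^t·E[r] = 0.317500, running G = 0.292500
t=3: π = [0.3850, 0.2817, 0.3333], E[r] = 0.5396, γ^t·E[r] = 0.276250, running G = 0.568750
t=4: π = [0.3879, 0.2787, 0.3333], E[r] = 0.5517, γ^t·E[r] = 0.225975, running G = 0.794725
t=5: π = [0.3886, 0.2780, 0.3333], E[r] = 0.5546, γ^t·E[r] = 0.181723, running G = 0.976448
t=6: π = [0.3888, 0.2778, 0.3333], E[r] = 0.5553, γ^t·E[r] = 0.145572, running G = 1.122019

G = 1.1220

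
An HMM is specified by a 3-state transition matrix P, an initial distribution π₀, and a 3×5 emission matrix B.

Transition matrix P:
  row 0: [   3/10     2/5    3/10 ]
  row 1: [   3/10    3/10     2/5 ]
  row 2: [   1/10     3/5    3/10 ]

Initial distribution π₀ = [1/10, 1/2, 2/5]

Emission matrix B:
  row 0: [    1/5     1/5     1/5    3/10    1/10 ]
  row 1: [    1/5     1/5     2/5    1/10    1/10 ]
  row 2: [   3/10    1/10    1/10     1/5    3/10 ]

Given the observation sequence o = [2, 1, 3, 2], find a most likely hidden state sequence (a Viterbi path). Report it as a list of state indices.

path = [1, 1, 2, 1]

t=0: δ = [2.000e-02, 2.000e-01, 4.000e-02]  (obs o_0=2)
t=1: δ = [1.200e-02, 1.200e-02, 8.000e-03]  ψ = [1, 1, 1]  (obs o_1=1)
t=2: δ = [1.080e-03, 4.800e-04, 9.600e-04]  ψ = [0, 0, 1]  (obs o_2=3)
t=3: δ = [6.480e-05, 2.304e-04, 3.240e-05]  ψ = [0, 2, 0]  (obs o_3=2)
backtrack: best end state = 1; path = [1, 1, 2, 1]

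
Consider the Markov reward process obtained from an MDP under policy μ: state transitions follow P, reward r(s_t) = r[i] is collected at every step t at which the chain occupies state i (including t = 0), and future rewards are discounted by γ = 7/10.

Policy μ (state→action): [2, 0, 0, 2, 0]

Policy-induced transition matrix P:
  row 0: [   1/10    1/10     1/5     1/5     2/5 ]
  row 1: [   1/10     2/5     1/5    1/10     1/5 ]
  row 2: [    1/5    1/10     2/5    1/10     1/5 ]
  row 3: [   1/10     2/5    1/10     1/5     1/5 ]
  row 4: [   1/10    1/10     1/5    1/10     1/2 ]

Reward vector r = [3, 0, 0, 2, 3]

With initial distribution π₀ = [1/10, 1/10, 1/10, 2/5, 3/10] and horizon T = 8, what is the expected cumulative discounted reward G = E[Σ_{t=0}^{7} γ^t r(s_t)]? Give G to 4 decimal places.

t=0: π = [0.1000, 0.1000, 0.1000, 0.4000, 0.3000], E[r] = 2.0000, γ^t·E[r] = 2.000000, running G = 2.000000
t=1: π = [0.1100, 0.2500, 0.1800, 0.1500, 0.3100], E[r] = 1.5600, γ^t·E[r] = 1.092000, running G = 3.092000
t=2: π = [0.1180, 0.2200, 0.2210, 0.1260, 0.3150], E[r] = 1.5510, γ^t·E[r] = 0.759990, running G = 3.851990
t=3: π = [0.1221, 0.2038, 0.2316, 0.1244, 0.3181], E[r] = 1.5694, γ^t·E[r] = 0.538304, running G = 4.390294
t=4: π = [0.1232, 0.1985, 0.2339, 0.1247, 0.3199], E[r] = 1.5783, γ^t·E[r] = 0.378957, running G = 4.769251
t=5: π = [0.1234, 0.1969, 0.2343, 0.1248, 0.3206], E[r] = 1.5815, γ^t·E[r] = 0.265801, running G = 5.035052
t=6: π = [0.1234, 0.1965, 0.2344, 0.1248, 0.3209], E[r] = 1.5825, γ^t·E[r] = 0.186178, running G = 5.221230
t=7: π = [0.1234, 0.1964, 0.2344, 0.1248, 0.3209], E[r] = 1.5828, γ^t·E[r] = 0.130350, running G = 5.351580

G = 5.3516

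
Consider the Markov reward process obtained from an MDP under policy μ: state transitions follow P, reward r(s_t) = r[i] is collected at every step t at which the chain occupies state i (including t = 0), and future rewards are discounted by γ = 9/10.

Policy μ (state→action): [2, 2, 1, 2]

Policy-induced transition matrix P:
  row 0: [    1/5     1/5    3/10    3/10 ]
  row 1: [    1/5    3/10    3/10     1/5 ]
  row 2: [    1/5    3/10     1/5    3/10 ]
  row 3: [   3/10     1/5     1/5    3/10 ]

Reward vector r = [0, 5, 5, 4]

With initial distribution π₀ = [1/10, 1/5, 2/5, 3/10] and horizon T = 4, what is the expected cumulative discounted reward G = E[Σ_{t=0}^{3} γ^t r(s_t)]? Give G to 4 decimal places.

t=0: π = [0.1000, 0.2000, 0.4000, 0.3000], E[r] = 4.2000, γ^t·E[r] = 4.200000, running G = 4.200000
t=1: π = [0.2300, 0.2600, 0.2300, 0.2800], E[r] = 3.5700, γ^t·E[r] = 3.213000, running G = 7.413000
t=2: π = [0.2280, 0.2490, 0.2490, 0.2740], E[r] = 3.5860, γ^t·E[r] = 2.904660, running G = 10.317660
t=3: π = [0.2274, 0.2498, 0.2477, 0.2751], E[r] = 3.5879, γ^t·E[r] = 2.615579, running G = 12.933239

G = 12.9332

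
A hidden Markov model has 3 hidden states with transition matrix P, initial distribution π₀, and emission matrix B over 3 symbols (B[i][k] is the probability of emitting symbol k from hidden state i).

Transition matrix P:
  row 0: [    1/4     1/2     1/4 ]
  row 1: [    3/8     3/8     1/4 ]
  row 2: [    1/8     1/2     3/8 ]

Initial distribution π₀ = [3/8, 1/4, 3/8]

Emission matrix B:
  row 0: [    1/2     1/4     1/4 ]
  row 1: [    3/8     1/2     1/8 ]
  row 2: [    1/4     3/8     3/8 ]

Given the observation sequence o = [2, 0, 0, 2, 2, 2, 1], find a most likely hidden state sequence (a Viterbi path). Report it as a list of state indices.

t=0: δ = [9.375e-02, 3.125e-02, 1.406e-01]  (obs o_0=2)
t=1: δ = [1.172e-02, 2.637e-02, 1.318e-02]  ψ = [0, 2, 2]  (obs o_1=0)
t=2: δ = [4.944e-03, 3.708e-03, 1.648e-03]  ψ = [1, 1, 1]  (obs o_2=0)
t=3: δ = [3.476e-04, 3.090e-04, 4.635e-04]  ψ = [1, 0, 0]  (obs o_3=2)
t=4: δ = [2.897e-05, 2.897e-05, 6.518e-05]  ψ = [1, 2, 2]  (obs o_4=2)
t=5: δ = [2.716e-06, 4.074e-06, 9.166e-06]  ψ = [1, 2, 2]  (obs o_5=2)
t=6: δ = [3.819e-07, 2.291e-06, 1.289e-06]  ψ = [1, 2, 2]  (obs o_6=1)
backtrack: best end state = 1; path = [2, 1, 0, 2, 2, 2, 1]

path = [2, 1, 0, 2, 2, 2, 1]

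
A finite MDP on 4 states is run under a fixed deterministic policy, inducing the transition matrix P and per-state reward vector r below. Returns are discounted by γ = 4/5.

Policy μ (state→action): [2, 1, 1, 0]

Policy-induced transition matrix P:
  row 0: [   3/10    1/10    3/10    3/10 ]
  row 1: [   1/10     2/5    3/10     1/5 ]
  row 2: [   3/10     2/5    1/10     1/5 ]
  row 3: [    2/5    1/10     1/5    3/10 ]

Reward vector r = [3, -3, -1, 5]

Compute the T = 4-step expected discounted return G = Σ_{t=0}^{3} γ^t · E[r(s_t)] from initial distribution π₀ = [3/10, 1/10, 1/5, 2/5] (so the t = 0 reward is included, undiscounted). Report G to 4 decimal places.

G = 5.0306

t=0: π = [0.3000, 0.1000, 0.2000, 0.4000], E[r] = 2.4000, γ^t·E[r] = 2.400000, running G = 2.400000
t=1: π = [0.3200, 0.1900, 0.2200, 0.2700], E[r] = 1.5200, γ^t·E[r] = 1.216000, running G = 3.616000
t=2: π = [0.2890, 0.2230, 0.2290, 0.2590], E[r] = 1.2640, γ^t·E[r] = 0.808960, running G = 4.424960
t=3: π = [0.2813, 0.2356, 0.2283, 0.2548], E[r] = 1.1828, γ^t·E[r] = 0.605594, running G = 5.030554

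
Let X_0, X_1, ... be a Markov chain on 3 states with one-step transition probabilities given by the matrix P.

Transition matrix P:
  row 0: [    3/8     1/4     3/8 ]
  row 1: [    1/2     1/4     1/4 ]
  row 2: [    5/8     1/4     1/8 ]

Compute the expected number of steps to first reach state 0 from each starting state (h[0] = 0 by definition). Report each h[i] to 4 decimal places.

h = [0.0000, 1.8947, 1.6842]

First-step conditioning: h[0] = 0; for i ≠ 0, h[i] = 1 + Σ_k P[i][k]·h[k].
  h[1] = 1 + 1/4·h[1] + 1/4·h[2]
  h[2] = 1 + 1/4·h[1] + 1/8·h[2]
Solving the 2×2 linear system over states ≠ 0 gives exactly h = [0, 36/19, 32/19] (h[0] = 0 is the target).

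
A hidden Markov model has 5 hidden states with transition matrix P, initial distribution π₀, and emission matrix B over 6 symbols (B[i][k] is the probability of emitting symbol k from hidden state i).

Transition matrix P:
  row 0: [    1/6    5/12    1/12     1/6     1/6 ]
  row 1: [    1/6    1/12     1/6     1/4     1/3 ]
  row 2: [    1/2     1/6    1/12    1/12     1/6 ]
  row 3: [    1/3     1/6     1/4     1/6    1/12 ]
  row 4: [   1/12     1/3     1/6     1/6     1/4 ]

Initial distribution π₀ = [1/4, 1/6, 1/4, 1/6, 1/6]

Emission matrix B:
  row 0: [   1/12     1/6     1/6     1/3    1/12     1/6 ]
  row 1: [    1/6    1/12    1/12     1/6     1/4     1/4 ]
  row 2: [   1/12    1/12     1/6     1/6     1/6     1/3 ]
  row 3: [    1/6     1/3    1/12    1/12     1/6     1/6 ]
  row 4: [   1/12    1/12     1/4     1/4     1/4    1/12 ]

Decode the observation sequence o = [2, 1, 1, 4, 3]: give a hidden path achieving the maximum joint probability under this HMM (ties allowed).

path = [2, 0, 3, 2, 0]

t=0: δ = [4.167e-02, 1.389e-02, 4.167e-02, 1.389e-02, 4.167e-02]  (obs o_0=2)
t=1: δ = [3.472e-03, 1.447e-03, 5.787e-04, 2.315e-03, 8.681e-04]  ψ = [2, 0, 4, 0, 4]  (obs o_1=1)
t=2: δ = [1.286e-04, 1.206e-04, 4.823e-05, 1.929e-04, 4.823e-05]  ψ = [3, 0, 3, 0, 0]  (obs o_2=1)
t=3: δ = [5.358e-06, 1.340e-05, 8.038e-06, 5.358e-06, 1.005e-05]  ψ = [3, 0, 3, 3, 1]  (obs o_3=4)
t=4: δ = [1.340e-06, 5.582e-07, 3.721e-07, 2.791e-07, 1.116e-06]  ψ = [2, 4, 1, 1, 1]  (obs o_4=3)
backtrack: best end state = 0; path = [2, 0, 3, 2, 0]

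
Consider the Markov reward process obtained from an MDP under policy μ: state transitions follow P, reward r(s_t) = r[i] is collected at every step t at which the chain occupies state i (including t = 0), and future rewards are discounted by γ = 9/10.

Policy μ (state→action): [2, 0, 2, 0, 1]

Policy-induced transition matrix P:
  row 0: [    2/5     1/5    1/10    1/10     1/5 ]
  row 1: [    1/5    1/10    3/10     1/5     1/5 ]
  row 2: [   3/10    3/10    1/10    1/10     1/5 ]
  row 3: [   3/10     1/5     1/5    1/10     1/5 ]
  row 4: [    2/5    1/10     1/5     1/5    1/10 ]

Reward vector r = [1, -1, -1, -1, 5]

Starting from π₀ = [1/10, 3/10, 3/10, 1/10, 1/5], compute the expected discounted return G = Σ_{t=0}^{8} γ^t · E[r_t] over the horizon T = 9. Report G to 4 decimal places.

t=0: π = [0.1000, 0.3000, 0.3000, 0.1000, 0.2000], E[r] = 0.4000, γ^t·E[r] = 0.400000, running G = 0.400000
t=1: π = [0.3000, 0.1800, 0.1900, 0.1500, 0.1800], E[r] = 0.6800, γ^t·E[r] = 0.612000, running G = 1.012000
t=2: π = [0.3300, 0.1830, 0.1690, 0.1360, 0.1820], E[r] = 0.7520, γ^t·E[r] = 0.609120, running G = 1.621120
t=3: π = [0.3329, 0.1804, 0.1684, 0.1365, 0.1818], E[r] = 0.7566, γ^t·E[r] = 0.551561, running G = 2.172681
t=4: π = [0.3334, 0.1806, 0.1679, 0.1362, 0.1818], E[r] = 0.7578, γ^t·E[r] = 0.497179, running G = 2.669861
t=5: π = [0.3335, 0.1805, 0.1679, 0.1362, 0.1818], E[r] = 0.7578, γ^t·E[r] = 0.447493, running G = 3.117354
t=6: π = [0.3335, 0.1806, 0.1679, 0.1362, 0.1818], E[r] = 0.7579, γ^t·E[r] = 0.402756, running G = 3.520110
t=7: π = [0.3335, 0.1806, 0.1679, 0.1362, 0.1818], E[r] = 0.7579, γ^t·E[r] = 0.362480, running G = 3.882590
t=8: π = [0.3335, 0.1806, 0.1679, 0.1362, 0.1818], E[r] = 0.7579, γ^t·E[r] = 0.326232, running G = 4.208823

G = 4.2088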